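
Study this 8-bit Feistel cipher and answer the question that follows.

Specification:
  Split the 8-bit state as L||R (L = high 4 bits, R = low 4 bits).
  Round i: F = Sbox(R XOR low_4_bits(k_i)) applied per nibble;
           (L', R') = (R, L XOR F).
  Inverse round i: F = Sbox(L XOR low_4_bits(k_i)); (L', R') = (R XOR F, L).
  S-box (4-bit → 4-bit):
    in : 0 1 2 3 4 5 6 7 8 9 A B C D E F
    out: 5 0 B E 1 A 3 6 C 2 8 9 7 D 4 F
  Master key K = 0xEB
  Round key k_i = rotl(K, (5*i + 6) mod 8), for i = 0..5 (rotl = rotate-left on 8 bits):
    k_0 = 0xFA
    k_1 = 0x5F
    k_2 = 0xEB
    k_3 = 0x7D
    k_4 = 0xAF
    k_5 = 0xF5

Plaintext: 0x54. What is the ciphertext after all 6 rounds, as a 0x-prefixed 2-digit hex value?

0x2C

s_0 = plaintext = 0x54
s_1 = Round(s_0, k_0) = 0x41
s_2 = Round(s_1, k_1) = 0x10
s_3 = Round(s_2, k_2) = 0x08
s_4 = Round(s_3, k_3) = 0x8A
s_5 = Round(s_4, k_4) = 0xA2
s_6 = Round(s_5, k_5) = 0x2C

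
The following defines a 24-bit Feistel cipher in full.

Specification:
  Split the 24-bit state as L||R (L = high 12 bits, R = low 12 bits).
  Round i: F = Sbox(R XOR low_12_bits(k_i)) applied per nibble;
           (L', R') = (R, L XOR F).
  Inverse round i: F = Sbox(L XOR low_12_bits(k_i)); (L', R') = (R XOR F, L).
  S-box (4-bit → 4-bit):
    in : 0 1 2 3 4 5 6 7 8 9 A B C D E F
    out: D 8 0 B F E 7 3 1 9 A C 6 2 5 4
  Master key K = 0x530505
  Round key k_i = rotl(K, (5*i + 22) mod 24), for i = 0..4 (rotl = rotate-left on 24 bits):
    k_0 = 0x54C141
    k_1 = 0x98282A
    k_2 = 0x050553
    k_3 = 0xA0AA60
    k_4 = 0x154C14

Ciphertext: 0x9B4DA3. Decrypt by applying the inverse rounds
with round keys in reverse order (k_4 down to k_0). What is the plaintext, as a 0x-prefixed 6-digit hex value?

s_0 = ciphertext = 0x9B4DA3
s_1 = InvRound(s_0, k_4) = 0x30E9B4
s_2 = InvRound(s_1, k_3) = 0x0C130E
s_3 = InvRound(s_2, k_2) = 0xD9E0C1
s_4 = InvRound(s_3, k_1) = 0xE0ED9E
s_5 = InvRound(s_4, k_0) = 0x96AE0E

0x96AE0E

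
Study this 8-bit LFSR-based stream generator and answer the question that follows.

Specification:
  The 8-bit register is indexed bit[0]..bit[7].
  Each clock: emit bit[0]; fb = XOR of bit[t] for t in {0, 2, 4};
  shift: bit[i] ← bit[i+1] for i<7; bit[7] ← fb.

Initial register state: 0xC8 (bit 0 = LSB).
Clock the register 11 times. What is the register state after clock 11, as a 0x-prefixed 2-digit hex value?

reg_0 = 0xC8
clock 1: out=0, reg = 0x64
clock 2: out=0, reg = 0xB2
clock 3: out=0, reg = 0xD9
clock 4: out=1, reg = 0x6C
clock 5: out=0, reg = 0xB6
clock 6: out=0, reg = 0x5B
clock 7: out=1, reg = 0x2D
clock 8: out=1, reg = 0x16
clock 9: out=0, reg = 0x0B
clock 10: out=1, reg = 0x85
clock 11: out=1, reg = 0x42

0x42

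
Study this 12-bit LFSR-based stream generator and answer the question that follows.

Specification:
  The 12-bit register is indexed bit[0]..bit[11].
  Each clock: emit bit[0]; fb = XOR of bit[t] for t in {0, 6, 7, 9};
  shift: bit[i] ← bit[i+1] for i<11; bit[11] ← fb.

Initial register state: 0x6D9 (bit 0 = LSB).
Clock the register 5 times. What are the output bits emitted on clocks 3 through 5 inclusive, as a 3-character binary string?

reg_0 = 0x6D9
clock 1: out=1, reg = 0x36C
clock 2: out=0, reg = 0x1B6
clock 3: out=0, reg = 0x8DB
clock 4: out=1, reg = 0xC6D
clock 5: out=1, reg = 0x636

011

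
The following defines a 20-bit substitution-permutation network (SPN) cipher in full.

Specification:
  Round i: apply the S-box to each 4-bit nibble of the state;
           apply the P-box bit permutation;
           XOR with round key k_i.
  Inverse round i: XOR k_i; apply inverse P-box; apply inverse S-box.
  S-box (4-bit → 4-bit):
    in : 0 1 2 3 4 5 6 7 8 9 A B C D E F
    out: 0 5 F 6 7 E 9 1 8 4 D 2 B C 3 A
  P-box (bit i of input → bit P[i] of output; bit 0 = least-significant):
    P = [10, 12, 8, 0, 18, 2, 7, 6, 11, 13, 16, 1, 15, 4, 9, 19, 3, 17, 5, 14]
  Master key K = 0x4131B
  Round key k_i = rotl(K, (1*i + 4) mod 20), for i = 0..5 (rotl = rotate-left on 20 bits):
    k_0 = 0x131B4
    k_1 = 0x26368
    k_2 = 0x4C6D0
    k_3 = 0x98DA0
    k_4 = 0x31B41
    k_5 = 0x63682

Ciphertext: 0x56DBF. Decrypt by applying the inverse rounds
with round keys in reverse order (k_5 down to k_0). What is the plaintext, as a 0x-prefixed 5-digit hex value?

s_0 = ciphertext = 0x56DBF
s_1 = InvRound(s_0, k_5) = 0x231B5
s_2 = InvRound(s_1, k_4) = 0x93450
s_3 = InvRound(s_2, k_3) = 0x9EED3
s_4 = InvRound(s_3, k_2) = 0x08278
s_5 = InvRound(s_4, k_1) = 0xFEB09
s_6 = InvRound(s_5, k_0) = 0x2274F

0x2274F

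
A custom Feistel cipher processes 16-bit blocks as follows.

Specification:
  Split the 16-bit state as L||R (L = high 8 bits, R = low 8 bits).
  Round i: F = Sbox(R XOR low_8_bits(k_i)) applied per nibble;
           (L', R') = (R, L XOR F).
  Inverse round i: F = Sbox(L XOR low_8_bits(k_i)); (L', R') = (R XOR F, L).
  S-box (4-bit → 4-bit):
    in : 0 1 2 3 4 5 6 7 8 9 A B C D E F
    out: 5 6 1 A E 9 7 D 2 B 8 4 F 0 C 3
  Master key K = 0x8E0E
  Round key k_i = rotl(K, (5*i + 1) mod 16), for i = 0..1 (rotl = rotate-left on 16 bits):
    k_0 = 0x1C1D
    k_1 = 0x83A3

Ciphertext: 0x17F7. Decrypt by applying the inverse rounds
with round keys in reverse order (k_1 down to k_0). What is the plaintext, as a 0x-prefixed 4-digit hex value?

s_0 = ciphertext = 0x17F7
s_1 = InvRound(s_0, k_1) = 0xB917
s_2 = InvRound(s_1, k_0) = 0x99B9

0x99B9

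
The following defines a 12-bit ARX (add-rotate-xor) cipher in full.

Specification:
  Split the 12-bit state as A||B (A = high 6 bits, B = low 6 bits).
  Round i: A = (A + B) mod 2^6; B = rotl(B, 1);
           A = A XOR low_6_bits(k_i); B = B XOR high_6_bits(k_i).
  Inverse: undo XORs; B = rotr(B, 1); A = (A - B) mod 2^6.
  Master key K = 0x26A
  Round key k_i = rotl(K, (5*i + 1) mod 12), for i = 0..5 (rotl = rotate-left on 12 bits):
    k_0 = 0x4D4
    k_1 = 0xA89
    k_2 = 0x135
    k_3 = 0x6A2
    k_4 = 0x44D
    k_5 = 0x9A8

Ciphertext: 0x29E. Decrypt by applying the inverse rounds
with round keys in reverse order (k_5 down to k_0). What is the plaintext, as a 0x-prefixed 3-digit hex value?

s_0 = ciphertext = 0x29E
s_1 = InvRound(s_0, k_5) = 0x19C
s_2 = InvRound(s_1, k_4) = 0x966
s_3 = InvRound(s_2, k_3) = 0xA5E
s_4 = InvRound(s_3, k_2) = 0x3CD
s_5 = InvRound(s_4, k_1) = 0x4F3
s_6 = InvRound(s_5, k_0) = 0xDD0

0xDD0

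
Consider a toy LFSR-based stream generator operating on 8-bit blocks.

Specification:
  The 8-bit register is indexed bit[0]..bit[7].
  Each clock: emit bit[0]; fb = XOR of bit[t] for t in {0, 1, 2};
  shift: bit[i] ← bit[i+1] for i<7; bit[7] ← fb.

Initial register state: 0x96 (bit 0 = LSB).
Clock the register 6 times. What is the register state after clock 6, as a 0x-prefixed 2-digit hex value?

0xE2

reg_0 = 0x96
clock 1: out=0, reg = 0x4B
clock 2: out=1, reg = 0x25
clock 3: out=1, reg = 0x12
clock 4: out=0, reg = 0x89
clock 5: out=1, reg = 0xC4
clock 6: out=0, reg = 0xE2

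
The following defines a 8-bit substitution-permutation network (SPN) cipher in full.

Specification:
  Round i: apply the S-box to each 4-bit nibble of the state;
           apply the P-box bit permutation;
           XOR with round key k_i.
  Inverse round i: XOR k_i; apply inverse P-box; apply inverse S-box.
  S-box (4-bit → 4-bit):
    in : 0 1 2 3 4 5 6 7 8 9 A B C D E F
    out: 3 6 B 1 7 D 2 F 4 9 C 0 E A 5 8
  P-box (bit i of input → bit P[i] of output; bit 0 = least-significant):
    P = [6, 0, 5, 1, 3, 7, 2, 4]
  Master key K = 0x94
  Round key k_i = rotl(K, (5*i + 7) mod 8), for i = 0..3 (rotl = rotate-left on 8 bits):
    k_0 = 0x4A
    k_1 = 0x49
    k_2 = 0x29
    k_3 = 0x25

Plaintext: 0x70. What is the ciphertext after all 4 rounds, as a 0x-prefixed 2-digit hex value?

0xE6

s_0 = plaintext = 0x70
s_1 = Round(s_0, k_0) = 0x97
s_2 = Round(s_1, k_1) = 0x32
s_3 = Round(s_2, k_2) = 0x62
s_4 = Round(s_3, k_3) = 0xE6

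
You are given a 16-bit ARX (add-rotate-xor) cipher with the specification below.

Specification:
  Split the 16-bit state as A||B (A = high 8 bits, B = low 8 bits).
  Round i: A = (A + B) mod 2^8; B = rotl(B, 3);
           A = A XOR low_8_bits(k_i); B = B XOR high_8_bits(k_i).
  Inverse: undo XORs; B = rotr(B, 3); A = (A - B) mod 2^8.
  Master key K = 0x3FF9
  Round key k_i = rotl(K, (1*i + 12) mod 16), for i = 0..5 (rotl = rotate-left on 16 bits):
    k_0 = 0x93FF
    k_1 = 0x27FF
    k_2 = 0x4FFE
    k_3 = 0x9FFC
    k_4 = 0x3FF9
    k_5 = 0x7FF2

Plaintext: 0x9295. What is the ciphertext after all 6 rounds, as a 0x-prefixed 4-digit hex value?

s_0 = plaintext = 0x9295
s_1 = Round(s_0, k_0) = 0xD83F
s_2 = Round(s_1, k_1) = 0xE8DE
s_3 = Round(s_2, k_2) = 0x38B9
s_4 = Round(s_3, k_3) = 0x0D52
s_5 = Round(s_4, k_4) = 0xA6AD
s_6 = Round(s_5, k_5) = 0xA112

0xA112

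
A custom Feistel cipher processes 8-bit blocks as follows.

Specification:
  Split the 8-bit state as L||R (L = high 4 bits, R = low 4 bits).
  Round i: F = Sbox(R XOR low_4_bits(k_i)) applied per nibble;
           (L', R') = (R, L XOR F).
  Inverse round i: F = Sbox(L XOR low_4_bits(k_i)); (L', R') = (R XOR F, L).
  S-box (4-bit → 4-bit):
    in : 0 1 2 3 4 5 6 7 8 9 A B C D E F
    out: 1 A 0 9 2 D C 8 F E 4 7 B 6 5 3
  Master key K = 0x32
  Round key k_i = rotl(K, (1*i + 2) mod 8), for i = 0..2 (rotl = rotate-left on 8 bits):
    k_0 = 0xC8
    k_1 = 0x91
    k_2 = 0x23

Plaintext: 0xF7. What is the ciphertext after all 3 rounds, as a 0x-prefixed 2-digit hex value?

0x1C

s_0 = plaintext = 0xF7
s_1 = Round(s_0, k_0) = 0x7C
s_2 = Round(s_1, k_1) = 0xC1
s_3 = Round(s_2, k_2) = 0x1C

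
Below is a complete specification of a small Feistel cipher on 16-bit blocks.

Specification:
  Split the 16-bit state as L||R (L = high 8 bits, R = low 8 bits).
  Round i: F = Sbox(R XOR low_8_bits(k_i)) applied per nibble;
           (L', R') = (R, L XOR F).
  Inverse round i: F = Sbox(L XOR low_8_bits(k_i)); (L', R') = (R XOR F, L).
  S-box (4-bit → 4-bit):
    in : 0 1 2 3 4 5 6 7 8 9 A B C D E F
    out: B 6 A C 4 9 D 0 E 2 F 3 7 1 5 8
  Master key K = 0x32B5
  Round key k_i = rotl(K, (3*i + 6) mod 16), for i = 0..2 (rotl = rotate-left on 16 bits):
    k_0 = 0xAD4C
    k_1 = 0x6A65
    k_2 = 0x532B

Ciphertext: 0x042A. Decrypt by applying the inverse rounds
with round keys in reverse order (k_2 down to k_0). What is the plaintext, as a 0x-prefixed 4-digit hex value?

0xEC54

s_0 = ciphertext = 0x042A
s_1 = InvRound(s_0, k_2) = 0x8204
s_2 = InvRound(s_1, k_1) = 0x5482
s_3 = InvRound(s_2, k_0) = 0xEC54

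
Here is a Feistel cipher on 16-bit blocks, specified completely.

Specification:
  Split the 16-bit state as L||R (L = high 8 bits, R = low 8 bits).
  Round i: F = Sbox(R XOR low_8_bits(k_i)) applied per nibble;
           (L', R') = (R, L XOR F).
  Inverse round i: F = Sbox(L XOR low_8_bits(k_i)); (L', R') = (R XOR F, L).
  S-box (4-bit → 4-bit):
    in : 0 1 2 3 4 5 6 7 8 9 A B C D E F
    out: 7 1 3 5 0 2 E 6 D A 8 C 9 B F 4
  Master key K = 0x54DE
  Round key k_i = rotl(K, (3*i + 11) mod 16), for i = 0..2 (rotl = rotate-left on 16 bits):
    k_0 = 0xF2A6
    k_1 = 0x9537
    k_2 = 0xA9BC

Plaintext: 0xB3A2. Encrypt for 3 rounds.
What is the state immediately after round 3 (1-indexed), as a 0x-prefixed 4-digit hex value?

s_0 = plaintext = 0xB3A2
s_1 = Round(s_0, k_0) = 0xA2C3
s_2 = Round(s_1, k_1) = 0xC3E2
s_3 = Round(s_2, k_2) = 0xE2EC

0xE2EC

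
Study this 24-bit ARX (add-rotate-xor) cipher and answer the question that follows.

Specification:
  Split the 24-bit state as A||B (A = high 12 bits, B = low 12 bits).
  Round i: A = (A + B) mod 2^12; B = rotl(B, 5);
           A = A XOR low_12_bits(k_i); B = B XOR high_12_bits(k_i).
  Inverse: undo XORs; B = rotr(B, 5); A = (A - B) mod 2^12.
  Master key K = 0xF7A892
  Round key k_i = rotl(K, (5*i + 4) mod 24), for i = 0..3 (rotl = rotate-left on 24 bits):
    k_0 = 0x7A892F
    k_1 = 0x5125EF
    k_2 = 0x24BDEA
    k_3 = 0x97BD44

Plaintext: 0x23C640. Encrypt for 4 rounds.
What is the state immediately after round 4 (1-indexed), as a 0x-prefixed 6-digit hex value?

s_0 = plaintext = 0x23C640
s_1 = Round(s_0, k_0) = 0x153FA4
s_2 = Round(s_1, k_1) = 0x51818D
s_3 = Round(s_2, k_2) = 0xB4F3E8
s_4 = Round(s_3, k_3) = 0x27347C

0x27347C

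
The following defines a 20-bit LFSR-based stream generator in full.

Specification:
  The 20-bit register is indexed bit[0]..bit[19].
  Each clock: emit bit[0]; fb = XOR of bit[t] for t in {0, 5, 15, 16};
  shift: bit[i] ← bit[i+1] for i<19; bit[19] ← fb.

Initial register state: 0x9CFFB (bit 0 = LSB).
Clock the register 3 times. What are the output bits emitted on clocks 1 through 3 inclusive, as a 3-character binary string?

110

reg_0 = 0x9CFFB
clock 1: out=1, reg = 0x4E7FD
clock 2: out=1, reg = 0xA73FE
clock 3: out=0, reg = 0xD39FF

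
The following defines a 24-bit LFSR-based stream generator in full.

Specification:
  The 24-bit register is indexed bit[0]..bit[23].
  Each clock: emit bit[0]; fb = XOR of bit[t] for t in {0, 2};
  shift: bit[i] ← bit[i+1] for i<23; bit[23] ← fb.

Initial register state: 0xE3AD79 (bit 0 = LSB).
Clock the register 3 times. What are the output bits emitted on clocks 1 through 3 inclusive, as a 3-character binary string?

100

reg_0 = 0xE3AD79
clock 1: out=1, reg = 0xF1D6BC
clock 2: out=0, reg = 0xF8EB5E
clock 3: out=0, reg = 0xFC75AF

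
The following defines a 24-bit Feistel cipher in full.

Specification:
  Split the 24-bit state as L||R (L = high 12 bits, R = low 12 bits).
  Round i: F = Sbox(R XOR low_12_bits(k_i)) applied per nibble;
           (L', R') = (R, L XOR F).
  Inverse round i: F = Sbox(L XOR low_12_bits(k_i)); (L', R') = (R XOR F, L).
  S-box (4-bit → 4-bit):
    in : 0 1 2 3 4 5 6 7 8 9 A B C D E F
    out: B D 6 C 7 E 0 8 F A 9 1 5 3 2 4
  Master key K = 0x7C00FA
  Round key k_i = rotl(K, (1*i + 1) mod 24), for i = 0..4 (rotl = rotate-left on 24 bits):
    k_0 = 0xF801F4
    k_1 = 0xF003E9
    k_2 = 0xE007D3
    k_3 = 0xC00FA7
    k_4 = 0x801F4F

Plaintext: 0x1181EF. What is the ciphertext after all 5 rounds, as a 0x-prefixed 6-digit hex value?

s_0 = plaintext = 0x1181EF
s_1 = Round(s_0, k_0) = 0x1EFAC9
s_2 = Round(s_1, k_1) = 0xAC9B84
s_3 = Round(s_2, k_2) = 0xB84F21
s_4 = Round(s_3, k_3) = 0xF21074
s_5 = Round(s_4, k_4) = 0x074BE0

0x074BE0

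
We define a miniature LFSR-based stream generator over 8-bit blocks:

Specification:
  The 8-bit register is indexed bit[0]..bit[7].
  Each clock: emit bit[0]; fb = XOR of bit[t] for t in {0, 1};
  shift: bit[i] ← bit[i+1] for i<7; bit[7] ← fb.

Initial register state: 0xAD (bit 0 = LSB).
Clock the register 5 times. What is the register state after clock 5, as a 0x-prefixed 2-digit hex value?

reg_0 = 0xAD
clock 1: out=1, reg = 0xD6
clock 2: out=0, reg = 0xEB
clock 3: out=1, reg = 0x75
clock 4: out=1, reg = 0xBA
clock 5: out=0, reg = 0xDD

0xDD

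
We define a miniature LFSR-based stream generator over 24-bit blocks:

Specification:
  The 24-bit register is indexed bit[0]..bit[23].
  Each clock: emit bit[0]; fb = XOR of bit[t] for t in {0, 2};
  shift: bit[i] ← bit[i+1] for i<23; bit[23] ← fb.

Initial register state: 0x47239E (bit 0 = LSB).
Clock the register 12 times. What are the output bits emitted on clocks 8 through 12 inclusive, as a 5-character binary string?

11100

reg_0 = 0x47239E
clock 1: out=0, reg = 0xA391CF
clock 2: out=1, reg = 0x51C8E7
clock 3: out=1, reg = 0x28E473
clock 4: out=1, reg = 0x947239
clock 5: out=1, reg = 0xCA391C
clock 6: out=0, reg = 0xE51C8E
clock 7: out=0, reg = 0xF28E47
clock 8: out=1, reg = 0x794723
clock 9: out=1, reg = 0xBCA391
clock 10: out=1, reg = 0xDE51C8
clock 11: out=0, reg = 0x6F28E4
clock 12: out=0, reg = 0xB79472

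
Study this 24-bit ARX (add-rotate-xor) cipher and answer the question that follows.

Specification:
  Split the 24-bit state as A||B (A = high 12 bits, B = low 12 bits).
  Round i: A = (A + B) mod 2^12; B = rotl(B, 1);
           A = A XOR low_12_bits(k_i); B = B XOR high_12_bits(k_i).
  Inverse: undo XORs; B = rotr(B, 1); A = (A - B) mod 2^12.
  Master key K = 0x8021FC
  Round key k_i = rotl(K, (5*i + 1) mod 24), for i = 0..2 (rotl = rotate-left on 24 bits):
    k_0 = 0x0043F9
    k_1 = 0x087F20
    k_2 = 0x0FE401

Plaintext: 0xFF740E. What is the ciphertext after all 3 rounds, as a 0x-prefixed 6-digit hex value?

s_0 = plaintext = 0xFF740E
s_1 = Round(s_0, k_0) = 0x7FC818
s_2 = Round(s_1, k_1) = 0xF340B6
s_3 = Round(s_2, k_2) = 0xBEB192

0xBEB192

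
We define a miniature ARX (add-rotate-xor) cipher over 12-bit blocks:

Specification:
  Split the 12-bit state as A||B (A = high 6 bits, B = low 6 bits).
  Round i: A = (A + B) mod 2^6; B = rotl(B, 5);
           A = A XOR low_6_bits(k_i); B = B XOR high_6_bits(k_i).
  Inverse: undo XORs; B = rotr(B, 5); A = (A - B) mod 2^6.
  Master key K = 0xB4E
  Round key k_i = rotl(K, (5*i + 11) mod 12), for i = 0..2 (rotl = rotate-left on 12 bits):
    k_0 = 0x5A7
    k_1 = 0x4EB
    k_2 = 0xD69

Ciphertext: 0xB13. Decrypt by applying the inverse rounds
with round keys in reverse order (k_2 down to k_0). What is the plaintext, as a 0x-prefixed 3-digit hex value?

s_0 = ciphertext = 0xB13
s_1 = InvRound(s_0, k_2) = 0xE0D
s_2 = InvRound(s_1, k_1) = 0x5FC
s_3 = InvRound(s_2, k_0) = 0x6D5

0x6D5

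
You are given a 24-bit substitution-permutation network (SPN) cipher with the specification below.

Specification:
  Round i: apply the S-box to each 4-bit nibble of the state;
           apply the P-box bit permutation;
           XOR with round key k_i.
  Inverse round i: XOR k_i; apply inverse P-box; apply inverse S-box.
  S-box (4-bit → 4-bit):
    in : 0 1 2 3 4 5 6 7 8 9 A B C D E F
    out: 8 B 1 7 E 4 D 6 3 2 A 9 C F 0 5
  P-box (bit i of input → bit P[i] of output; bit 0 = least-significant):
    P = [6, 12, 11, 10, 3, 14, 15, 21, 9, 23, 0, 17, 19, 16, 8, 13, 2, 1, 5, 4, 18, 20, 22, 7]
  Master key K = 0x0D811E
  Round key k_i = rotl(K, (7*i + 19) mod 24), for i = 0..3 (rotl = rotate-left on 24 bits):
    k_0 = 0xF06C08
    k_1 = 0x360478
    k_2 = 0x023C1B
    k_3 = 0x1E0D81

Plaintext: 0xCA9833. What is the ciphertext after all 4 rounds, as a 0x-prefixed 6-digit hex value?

0x545390

s_0 = plaintext = 0xCA9833
s_1 = Round(s_0, k_0) = 0x31B6D2
s_2 = Round(s_1, k_1) = 0x48E627
s_3 = Round(s_2, k_2) = 0x502694
s_4 = Round(s_3, k_3) = 0x545390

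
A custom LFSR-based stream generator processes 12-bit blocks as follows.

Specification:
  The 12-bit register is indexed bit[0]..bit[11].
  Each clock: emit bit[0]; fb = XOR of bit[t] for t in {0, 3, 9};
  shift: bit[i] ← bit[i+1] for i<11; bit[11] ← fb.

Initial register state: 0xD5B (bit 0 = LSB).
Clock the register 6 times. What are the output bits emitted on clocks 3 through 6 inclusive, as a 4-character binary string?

0110

reg_0 = 0xD5B
clock 1: out=1, reg = 0x6AD
clock 2: out=1, reg = 0xB56
clock 3: out=0, reg = 0xDAB
clock 4: out=1, reg = 0x6D5
clock 5: out=1, reg = 0x36A
clock 6: out=0, reg = 0x1B5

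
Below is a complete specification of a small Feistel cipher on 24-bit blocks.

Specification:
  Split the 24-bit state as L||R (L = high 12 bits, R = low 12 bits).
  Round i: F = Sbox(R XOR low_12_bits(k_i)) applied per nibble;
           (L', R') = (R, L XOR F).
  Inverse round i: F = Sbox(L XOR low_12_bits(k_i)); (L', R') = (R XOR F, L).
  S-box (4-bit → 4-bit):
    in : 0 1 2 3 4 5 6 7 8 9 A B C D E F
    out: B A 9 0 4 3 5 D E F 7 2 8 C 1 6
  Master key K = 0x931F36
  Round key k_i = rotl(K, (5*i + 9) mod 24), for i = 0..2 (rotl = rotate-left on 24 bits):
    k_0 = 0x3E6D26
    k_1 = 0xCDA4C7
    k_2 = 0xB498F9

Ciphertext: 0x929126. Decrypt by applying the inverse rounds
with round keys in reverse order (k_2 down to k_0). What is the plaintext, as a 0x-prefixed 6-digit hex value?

0x213FBE

s_0 = ciphertext = 0x929126
s_1 = InvRound(s_0, k_2) = 0xBED929
s_2 = InvRound(s_1, k_1) = 0xFBEBED
s_3 = InvRound(s_2, k_0) = 0x213FBE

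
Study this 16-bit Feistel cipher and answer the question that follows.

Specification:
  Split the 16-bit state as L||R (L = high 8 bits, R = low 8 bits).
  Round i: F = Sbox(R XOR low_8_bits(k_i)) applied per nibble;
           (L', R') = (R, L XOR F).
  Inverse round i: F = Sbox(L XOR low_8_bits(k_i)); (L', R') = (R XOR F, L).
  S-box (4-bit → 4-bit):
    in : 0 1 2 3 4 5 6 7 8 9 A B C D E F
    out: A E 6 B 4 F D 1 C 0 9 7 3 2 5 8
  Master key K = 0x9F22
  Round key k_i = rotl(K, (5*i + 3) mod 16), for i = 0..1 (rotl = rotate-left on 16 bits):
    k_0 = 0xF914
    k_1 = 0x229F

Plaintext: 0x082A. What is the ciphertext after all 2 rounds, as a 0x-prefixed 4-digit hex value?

0xBD4C

s_0 = plaintext = 0x082A
s_1 = Round(s_0, k_0) = 0x2ABD
s_2 = Round(s_1, k_1) = 0xBD4C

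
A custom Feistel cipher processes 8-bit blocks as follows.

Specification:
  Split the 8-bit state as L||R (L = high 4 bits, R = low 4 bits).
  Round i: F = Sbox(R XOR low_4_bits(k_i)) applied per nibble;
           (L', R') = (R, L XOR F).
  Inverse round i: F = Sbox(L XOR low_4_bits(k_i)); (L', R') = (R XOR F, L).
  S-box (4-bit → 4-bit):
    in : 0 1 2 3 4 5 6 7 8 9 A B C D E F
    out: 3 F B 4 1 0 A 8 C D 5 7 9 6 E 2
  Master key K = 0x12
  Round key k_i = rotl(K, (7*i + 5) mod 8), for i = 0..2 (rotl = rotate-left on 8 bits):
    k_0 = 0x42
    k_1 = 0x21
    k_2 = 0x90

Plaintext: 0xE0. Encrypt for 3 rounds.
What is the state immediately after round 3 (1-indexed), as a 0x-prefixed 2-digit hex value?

s_0 = plaintext = 0xE0
s_1 = Round(s_0, k_0) = 0x05
s_2 = Round(s_1, k_1) = 0x51
s_3 = Round(s_2, k_2) = 0x1A

0x1A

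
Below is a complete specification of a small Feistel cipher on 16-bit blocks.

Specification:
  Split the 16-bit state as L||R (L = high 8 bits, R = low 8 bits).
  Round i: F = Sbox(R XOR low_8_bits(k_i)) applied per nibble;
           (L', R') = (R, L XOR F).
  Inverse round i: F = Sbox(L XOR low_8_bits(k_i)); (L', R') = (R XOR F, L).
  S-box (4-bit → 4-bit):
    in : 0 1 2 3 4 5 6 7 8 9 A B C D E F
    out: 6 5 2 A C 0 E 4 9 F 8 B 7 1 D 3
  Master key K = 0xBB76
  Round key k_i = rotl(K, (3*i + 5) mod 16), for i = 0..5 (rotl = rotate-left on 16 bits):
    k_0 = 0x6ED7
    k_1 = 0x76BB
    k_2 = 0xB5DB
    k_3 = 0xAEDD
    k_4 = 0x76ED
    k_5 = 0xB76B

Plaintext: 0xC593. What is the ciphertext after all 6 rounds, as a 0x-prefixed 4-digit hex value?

s_0 = plaintext = 0xC593
s_1 = Round(s_0, k_0) = 0x9309
s_2 = Round(s_1, k_1) = 0x0921
s_3 = Round(s_2, k_2) = 0x2131
s_4 = Round(s_3, k_3) = 0x31F6
s_5 = Round(s_4, k_4) = 0xF66A
s_6 = Round(s_5, k_5) = 0x6A93

0x6A93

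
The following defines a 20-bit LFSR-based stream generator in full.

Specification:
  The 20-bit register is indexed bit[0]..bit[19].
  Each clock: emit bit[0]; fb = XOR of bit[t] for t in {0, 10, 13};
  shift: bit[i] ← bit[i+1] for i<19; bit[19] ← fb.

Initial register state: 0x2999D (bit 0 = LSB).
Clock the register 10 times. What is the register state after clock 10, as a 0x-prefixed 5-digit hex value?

reg_0 = 0x2999D
clock 1: out=1, reg = 0x94CCE
clock 2: out=0, reg = 0xCA667
clock 3: out=1, reg = 0xE5333
clock 4: out=1, reg = 0xF2999
clock 5: out=1, reg = 0x794CC
clock 6: out=0, reg = 0xBCA66
clock 7: out=0, reg = 0x5E533
clock 8: out=1, reg = 0xAF299
clock 9: out=1, reg = 0x5794C
clock 10: out=0, reg = 0xABCA6

0xABCA6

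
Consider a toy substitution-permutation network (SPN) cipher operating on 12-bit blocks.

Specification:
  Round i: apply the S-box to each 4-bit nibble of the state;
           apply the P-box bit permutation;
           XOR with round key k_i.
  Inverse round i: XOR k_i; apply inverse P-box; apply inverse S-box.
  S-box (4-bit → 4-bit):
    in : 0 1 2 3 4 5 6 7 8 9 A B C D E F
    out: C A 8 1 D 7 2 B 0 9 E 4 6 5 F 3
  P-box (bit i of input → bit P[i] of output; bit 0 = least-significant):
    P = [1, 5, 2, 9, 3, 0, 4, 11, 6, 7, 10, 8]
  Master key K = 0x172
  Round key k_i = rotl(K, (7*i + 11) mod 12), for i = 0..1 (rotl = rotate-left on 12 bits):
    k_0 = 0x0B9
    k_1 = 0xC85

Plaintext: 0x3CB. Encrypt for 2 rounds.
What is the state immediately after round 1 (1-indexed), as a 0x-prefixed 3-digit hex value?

s_0 = plaintext = 0x3CB
s_1 = Round(s_0, k_0) = 0x0EC
s_2 = Round(s_1, k_1) = 0x1B8

0x0EC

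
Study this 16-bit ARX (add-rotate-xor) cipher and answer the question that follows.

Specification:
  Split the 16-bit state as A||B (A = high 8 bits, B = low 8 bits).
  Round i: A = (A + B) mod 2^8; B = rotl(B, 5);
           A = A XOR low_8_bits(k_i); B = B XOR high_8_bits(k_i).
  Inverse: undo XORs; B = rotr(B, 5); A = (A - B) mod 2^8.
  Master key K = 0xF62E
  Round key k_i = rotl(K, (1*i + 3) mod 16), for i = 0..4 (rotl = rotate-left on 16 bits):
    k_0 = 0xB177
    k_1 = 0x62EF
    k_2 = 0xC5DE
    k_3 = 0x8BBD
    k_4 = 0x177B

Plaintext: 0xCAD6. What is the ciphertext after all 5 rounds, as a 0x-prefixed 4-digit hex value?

0x31F6

s_0 = plaintext = 0xCAD6
s_1 = Round(s_0, k_0) = 0xD76B
s_2 = Round(s_1, k_1) = 0xAD0F
s_3 = Round(s_2, k_2) = 0x6224
s_4 = Round(s_3, k_3) = 0x3B0F
s_5 = Round(s_4, k_4) = 0x31F6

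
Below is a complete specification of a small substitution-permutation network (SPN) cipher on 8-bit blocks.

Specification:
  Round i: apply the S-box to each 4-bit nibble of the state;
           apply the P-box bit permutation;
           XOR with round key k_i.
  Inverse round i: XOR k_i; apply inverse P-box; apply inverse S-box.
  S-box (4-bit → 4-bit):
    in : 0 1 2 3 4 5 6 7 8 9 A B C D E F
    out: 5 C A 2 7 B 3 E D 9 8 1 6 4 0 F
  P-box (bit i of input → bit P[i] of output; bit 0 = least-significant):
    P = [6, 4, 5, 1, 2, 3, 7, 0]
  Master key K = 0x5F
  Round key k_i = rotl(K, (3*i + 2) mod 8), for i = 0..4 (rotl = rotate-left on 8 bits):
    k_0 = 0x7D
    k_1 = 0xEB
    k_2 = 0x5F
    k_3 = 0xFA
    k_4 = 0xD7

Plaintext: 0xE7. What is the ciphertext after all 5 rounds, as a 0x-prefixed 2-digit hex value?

s_0 = plaintext = 0xE7
s_1 = Round(s_0, k_0) = 0x4F
s_2 = Round(s_1, k_1) = 0x15
s_3 = Round(s_2, k_2) = 0x8C
s_4 = Round(s_3, k_3) = 0x4F
s_5 = Round(s_4, k_4) = 0x29

0x29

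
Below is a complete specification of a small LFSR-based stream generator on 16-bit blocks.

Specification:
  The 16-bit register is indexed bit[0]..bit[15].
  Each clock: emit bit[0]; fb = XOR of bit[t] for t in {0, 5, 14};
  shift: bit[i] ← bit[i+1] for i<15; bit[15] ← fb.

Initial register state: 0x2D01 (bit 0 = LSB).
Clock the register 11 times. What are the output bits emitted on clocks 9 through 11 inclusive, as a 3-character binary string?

101

reg_0 = 0x2D01
clock 1: out=1, reg = 0x9680
clock 2: out=0, reg = 0x4B40
clock 3: out=0, reg = 0xA5A0
clock 4: out=0, reg = 0xD2D0
clock 5: out=0, reg = 0xE968
clock 6: out=0, reg = 0x74B4
clock 7: out=0, reg = 0x3A5A
clock 8: out=0, reg = 0x1D2D
clock 9: out=1, reg = 0x0E96
clock 10: out=0, reg = 0x074B
clock 11: out=1, reg = 0x83A5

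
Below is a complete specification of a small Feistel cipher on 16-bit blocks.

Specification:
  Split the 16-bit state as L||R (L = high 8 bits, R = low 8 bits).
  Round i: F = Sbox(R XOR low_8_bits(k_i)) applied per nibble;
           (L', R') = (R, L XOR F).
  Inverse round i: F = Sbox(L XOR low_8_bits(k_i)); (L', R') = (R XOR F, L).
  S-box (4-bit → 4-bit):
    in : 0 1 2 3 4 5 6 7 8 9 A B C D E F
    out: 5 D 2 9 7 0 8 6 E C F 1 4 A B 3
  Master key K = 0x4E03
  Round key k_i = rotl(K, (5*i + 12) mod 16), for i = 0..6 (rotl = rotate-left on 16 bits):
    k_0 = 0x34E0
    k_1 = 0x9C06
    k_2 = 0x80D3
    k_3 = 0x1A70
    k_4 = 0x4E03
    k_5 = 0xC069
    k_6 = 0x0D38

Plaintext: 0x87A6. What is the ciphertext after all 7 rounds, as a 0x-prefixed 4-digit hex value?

s_0 = plaintext = 0x87A6
s_1 = Round(s_0, k_0) = 0xA6FF
s_2 = Round(s_1, k_1) = 0xFF9A
s_3 = Round(s_2, k_2) = 0x9A83
s_4 = Round(s_3, k_3) = 0x83A3
s_5 = Round(s_4, k_4) = 0xA376
s_6 = Round(s_5, k_5) = 0x7670
s_7 = Round(s_6, k_6) = 0x7008

0x7008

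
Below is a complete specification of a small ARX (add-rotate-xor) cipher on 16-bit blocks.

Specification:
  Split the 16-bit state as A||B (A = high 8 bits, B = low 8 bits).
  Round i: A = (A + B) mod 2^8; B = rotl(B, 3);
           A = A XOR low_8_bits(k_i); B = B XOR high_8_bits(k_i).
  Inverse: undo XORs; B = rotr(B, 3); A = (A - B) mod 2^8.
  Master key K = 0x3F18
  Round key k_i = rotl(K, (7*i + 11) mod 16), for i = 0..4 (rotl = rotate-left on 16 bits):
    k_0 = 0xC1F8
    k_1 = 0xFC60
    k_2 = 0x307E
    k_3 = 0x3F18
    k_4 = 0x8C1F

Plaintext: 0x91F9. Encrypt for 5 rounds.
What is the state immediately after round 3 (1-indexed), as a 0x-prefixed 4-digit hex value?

s_0 = plaintext = 0x91F9
s_1 = Round(s_0, k_0) = 0x720E
s_2 = Round(s_1, k_1) = 0xE08C
s_3 = Round(s_2, k_2) = 0x1254
s_4 = Round(s_3, k_3) = 0x7E9D
s_5 = Round(s_4, k_4) = 0x0460

0x1254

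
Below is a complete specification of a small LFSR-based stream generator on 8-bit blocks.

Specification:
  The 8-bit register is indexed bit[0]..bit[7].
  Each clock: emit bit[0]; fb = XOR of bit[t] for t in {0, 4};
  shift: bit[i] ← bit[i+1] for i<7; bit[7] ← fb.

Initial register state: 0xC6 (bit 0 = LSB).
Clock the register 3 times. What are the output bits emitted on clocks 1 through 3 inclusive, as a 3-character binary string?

reg_0 = 0xC6
clock 1: out=0, reg = 0x63
clock 2: out=1, reg = 0xB1
clock 3: out=1, reg = 0x58

011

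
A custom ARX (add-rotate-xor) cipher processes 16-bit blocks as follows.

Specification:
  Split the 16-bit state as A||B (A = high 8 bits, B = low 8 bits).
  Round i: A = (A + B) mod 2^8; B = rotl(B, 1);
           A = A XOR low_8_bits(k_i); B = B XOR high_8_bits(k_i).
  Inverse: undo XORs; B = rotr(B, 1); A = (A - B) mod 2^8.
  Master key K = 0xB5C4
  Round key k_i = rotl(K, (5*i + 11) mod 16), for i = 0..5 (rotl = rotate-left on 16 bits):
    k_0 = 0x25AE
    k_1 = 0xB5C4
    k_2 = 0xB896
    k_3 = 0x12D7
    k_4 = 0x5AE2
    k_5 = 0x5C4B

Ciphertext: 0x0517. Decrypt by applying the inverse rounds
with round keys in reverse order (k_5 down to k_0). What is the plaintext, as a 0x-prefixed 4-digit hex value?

0x9B36

s_0 = ciphertext = 0x0517
s_1 = InvRound(s_0, k_5) = 0xA9A5
s_2 = InvRound(s_1, k_4) = 0x4CFF
s_3 = InvRound(s_2, k_3) = 0xA5F6
s_4 = InvRound(s_3, k_2) = 0x0C27
s_5 = InvRound(s_4, k_1) = 0x7F49
s_6 = InvRound(s_5, k_0) = 0x9B36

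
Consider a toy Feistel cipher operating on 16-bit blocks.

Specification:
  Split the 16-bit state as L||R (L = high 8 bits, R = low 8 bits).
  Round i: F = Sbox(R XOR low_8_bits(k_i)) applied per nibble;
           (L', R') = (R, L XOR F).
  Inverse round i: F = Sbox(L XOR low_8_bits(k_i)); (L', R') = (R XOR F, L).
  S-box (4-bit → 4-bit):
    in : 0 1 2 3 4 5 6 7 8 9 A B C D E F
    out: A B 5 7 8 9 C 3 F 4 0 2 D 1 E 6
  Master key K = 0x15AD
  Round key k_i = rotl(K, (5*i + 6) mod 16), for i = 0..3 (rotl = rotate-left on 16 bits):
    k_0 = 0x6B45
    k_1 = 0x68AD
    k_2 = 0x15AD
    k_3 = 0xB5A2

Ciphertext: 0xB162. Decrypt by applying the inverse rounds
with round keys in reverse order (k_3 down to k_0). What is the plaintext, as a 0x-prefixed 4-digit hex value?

0x5D82

s_0 = ciphertext = 0xB162
s_1 = InvRound(s_0, k_3) = 0xD5B1
s_2 = InvRound(s_1, k_2) = 0x8ED5
s_3 = InvRound(s_2, k_1) = 0x828E
s_4 = InvRound(s_3, k_0) = 0x5D82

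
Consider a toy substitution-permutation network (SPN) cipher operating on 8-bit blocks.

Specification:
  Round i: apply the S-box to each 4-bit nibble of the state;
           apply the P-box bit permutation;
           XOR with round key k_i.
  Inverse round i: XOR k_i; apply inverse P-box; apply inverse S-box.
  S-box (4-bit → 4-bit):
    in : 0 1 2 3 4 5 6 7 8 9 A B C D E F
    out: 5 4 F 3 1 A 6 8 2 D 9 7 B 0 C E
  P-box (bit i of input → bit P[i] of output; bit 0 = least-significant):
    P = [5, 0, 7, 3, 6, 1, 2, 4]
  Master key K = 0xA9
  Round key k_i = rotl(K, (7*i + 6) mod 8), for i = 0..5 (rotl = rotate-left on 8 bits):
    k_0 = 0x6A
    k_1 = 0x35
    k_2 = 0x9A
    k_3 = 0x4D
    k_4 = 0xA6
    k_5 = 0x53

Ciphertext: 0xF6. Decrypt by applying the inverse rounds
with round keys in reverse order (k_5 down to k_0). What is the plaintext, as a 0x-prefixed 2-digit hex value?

s_0 = ciphertext = 0xF6
s_1 = InvRound(s_0, k_5) = 0x1B
s_2 = InvRound(s_1, k_4) = 0xE2
s_3 = InvRound(s_2, k_3) = 0x62
s_4 = InvRound(s_3, k_2) = 0xA9
s_5 = InvRound(s_4, k_1) = 0xEE
s_6 = InvRound(s_5, k_0) = 0x11

0x11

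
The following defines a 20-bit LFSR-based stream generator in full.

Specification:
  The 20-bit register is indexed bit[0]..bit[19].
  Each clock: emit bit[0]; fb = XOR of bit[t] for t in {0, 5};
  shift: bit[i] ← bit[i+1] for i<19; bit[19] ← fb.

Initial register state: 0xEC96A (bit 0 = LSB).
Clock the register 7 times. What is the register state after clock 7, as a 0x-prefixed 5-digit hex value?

0x43D92

reg_0 = 0xEC96A
clock 1: out=0, reg = 0xF64B5
clock 2: out=1, reg = 0x7B25A
clock 3: out=0, reg = 0x3D92D
clock 4: out=1, reg = 0x1EC96
clock 5: out=0, reg = 0x0F64B
clock 6: out=1, reg = 0x87B25
clock 7: out=1, reg = 0x43D92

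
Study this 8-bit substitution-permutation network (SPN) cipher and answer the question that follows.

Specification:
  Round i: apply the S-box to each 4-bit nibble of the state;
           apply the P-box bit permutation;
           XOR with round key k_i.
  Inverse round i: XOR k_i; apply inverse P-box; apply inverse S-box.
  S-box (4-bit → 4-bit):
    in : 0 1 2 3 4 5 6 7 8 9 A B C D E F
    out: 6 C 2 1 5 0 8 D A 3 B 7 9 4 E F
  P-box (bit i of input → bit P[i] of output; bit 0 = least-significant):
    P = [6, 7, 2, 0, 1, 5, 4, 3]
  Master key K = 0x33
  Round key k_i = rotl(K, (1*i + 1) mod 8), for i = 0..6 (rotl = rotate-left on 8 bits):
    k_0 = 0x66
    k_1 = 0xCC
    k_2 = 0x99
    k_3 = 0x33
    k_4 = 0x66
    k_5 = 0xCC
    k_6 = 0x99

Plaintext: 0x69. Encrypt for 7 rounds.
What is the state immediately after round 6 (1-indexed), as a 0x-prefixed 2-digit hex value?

0x9B

s_0 = plaintext = 0x69
s_1 = Round(s_0, k_0) = 0xAE
s_2 = Round(s_1, k_1) = 0x63
s_3 = Round(s_2, k_2) = 0xD1
s_4 = Round(s_3, k_3) = 0x26
s_5 = Round(s_4, k_4) = 0x47
s_6 = Round(s_5, k_5) = 0x9B
s_7 = Round(s_6, k_6) = 0x7F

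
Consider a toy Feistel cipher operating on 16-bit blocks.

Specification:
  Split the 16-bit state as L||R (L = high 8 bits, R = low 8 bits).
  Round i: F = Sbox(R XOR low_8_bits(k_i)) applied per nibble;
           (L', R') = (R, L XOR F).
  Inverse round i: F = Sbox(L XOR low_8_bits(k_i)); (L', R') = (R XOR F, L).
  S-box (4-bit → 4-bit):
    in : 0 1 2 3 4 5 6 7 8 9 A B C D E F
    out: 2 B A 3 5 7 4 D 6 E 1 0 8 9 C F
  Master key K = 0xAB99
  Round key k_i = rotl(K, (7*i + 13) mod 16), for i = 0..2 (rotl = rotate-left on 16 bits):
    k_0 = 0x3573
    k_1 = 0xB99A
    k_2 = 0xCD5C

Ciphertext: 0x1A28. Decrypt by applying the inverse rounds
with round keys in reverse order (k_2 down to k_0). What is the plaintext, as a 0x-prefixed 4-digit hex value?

0x65DE

s_0 = ciphertext = 0x1A28
s_1 = InvRound(s_0, k_2) = 0x7C1A
s_2 = InvRound(s_1, k_1) = 0xDE7C
s_3 = InvRound(s_2, k_0) = 0x65DE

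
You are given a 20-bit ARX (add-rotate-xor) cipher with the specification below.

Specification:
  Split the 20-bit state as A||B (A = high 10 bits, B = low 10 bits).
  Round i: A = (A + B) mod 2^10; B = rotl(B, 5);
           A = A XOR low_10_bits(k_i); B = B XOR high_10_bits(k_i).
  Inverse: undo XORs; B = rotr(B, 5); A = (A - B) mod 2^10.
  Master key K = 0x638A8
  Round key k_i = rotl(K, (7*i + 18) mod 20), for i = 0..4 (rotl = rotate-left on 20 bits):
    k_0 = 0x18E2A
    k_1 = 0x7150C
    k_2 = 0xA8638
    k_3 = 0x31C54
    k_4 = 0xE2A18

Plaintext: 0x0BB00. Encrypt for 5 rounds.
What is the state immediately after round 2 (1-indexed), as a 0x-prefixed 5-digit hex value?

0x1CEA6

s_0 = plaintext = 0x0BB00
s_1 = Round(s_0, k_0) = 0x4107B
s_2 = Round(s_1, k_1) = 0x1CEA6
s_3 = Round(s_2, k_2) = 0x48674
s_4 = Round(s_3, k_3) = 0xF0654
s_5 = Round(s_4, k_4) = 0x03518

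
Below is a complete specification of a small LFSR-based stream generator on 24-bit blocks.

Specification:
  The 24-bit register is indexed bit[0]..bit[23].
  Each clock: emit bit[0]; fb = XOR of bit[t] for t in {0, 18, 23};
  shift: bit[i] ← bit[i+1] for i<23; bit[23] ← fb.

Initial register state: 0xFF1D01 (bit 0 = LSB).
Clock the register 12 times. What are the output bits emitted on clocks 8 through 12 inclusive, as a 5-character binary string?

01011

reg_0 = 0xFF1D01
clock 1: out=1, reg = 0xFF8E80
clock 2: out=0, reg = 0x7FC740
clock 3: out=0, reg = 0xBFE3A0
clock 4: out=0, reg = 0x5FF1D0
clock 5: out=0, reg = 0xAFF8E8
clock 6: out=0, reg = 0x57FC74
clock 7: out=0, reg = 0xABFE3A
clock 8: out=0, reg = 0xD5FF1D
clock 9: out=1, reg = 0xEAFF8E
clock 10: out=0, reg = 0xF57FC7
clock 11: out=1, reg = 0xFABFE3
clock 12: out=1, reg = 0x7D5FF1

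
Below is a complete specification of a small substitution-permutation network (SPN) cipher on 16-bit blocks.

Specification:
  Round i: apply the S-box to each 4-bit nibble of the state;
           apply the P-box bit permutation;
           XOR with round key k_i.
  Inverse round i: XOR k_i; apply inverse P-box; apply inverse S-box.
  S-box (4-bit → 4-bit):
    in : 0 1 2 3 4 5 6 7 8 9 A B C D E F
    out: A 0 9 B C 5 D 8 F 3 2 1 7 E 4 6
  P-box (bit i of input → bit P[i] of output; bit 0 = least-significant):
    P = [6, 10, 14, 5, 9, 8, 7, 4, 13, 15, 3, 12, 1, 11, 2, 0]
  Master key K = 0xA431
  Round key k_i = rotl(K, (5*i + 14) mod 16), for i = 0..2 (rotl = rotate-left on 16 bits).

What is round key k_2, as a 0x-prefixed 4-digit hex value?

K = 0xA431
k_0 = rotl(K, (5*0+14) mod 16) = rotl(K, 14) = 0x690C
k_1 = rotl(K, (5*1+14) mod 16) = rotl(K, 3) = 0x218D
k_2 = rotl(K, (5*2+14) mod 16) = rotl(K, 8) = 0x31A4

0x31A4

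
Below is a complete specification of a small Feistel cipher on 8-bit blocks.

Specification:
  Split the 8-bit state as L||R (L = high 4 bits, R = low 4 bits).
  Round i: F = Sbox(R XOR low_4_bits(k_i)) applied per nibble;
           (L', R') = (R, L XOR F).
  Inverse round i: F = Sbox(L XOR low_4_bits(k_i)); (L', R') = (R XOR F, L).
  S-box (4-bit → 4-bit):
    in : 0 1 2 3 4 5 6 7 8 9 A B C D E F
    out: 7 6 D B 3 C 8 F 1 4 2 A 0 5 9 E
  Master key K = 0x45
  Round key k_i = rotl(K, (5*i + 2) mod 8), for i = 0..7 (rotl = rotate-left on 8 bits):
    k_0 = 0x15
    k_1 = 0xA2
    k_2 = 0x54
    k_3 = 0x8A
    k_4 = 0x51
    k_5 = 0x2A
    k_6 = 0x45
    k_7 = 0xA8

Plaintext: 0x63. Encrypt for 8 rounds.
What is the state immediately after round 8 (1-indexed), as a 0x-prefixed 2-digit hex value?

s_0 = plaintext = 0x63
s_1 = Round(s_0, k_0) = 0x3E
s_2 = Round(s_1, k_1) = 0xE3
s_3 = Round(s_2, k_2) = 0x31
s_4 = Round(s_3, k_3) = 0x19
s_5 = Round(s_4, k_4) = 0x90
s_6 = Round(s_5, k_5) = 0x0B
s_7 = Round(s_6, k_6) = 0xB9
s_8 = Round(s_7, k_7) = 0x9D

0x9D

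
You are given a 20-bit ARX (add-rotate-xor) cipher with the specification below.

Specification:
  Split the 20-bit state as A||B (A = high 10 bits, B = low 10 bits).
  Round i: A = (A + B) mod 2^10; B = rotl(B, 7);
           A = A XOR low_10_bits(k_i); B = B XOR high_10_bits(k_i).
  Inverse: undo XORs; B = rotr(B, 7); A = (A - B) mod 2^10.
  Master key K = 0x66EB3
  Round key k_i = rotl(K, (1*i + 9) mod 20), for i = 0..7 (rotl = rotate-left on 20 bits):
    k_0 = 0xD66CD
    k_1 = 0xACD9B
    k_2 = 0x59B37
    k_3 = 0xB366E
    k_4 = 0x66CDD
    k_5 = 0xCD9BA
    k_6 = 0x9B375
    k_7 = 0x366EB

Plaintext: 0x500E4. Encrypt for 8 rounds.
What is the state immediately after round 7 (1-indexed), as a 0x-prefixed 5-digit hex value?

0x9B01E

s_0 = plaintext = 0x500E4
s_1 = Round(s_0, k_0) = 0x3A545
s_2 = Round(s_1, k_1) = 0xED41B
s_3 = Round(s_2, k_2) = 0x39CE5
s_4 = Round(s_3, k_3) = 0xE8851
s_5 = Round(s_4, k_4) = 0xCB911
s_6 = Round(s_5, k_5) = 0x61794
s_7 = Round(s_6, k_6) = 0x9B01E
s_8 = Round(s_7, k_7) = 0x187DA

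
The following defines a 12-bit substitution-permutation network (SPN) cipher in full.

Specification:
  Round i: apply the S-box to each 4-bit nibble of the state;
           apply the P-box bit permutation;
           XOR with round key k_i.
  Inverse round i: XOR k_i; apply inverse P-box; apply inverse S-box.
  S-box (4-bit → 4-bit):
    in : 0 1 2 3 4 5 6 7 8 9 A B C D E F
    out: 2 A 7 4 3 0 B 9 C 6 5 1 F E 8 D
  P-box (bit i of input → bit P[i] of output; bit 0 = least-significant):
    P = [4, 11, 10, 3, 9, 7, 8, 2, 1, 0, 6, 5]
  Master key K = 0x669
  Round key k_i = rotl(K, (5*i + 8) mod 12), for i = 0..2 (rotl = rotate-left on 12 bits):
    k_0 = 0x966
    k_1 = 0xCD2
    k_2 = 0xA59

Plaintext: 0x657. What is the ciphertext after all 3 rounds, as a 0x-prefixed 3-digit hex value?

0xBC8

s_0 = plaintext = 0x657
s_1 = Round(s_0, k_0) = 0x95D
s_2 = Round(s_1, k_1) = 0x09B
s_3 = Round(s_2, k_2) = 0xBC8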